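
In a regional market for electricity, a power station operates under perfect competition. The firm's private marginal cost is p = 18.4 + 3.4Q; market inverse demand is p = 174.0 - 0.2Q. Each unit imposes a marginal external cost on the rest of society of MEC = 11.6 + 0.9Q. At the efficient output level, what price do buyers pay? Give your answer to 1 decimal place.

P = 167.6

Social marginal cost = private MC + MEC = 30.0 + 4.3Q.
Set SMC = demand: 30.0 + 4.3Q = 174.0 - 0.2Q → Q* = 32.0000.
Consumer price on the demand curve at Q*: 174.0 − 0.2×32.0000 = 167.6000.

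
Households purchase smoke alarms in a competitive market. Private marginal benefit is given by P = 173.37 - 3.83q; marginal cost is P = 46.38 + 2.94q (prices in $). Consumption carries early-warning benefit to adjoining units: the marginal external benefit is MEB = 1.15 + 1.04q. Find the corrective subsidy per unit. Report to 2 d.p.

Social marginal benefit = demand + MEB = 174.52 - 2.79q.
Set SMB = MC: 174.52 - 2.79q = 46.38 + 2.94q → q* = 22.3630.
The Pigouvian subsidy equals MEB at q*: 1.15 + 1.04×22.3630 = 24.4075.

subsidy = $24.41 per unit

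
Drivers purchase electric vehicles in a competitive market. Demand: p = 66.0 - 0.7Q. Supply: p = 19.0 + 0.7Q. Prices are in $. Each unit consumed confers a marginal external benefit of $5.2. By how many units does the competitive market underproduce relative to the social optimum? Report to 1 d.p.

Market equilibrium (private): 19.0 + 0.7Q = 66.0 - 0.7Q → Q_m = 33.5714.
Social marginal benefit = demand + MEB = 71.2 - 0.7Q.
Set SMB = MC: 71.2 - 0.7Q = 19.0 + 0.7Q → Q* = 37.2857.
Gap = |33.5714 − 37.2857| = 3.7143.

3.7 units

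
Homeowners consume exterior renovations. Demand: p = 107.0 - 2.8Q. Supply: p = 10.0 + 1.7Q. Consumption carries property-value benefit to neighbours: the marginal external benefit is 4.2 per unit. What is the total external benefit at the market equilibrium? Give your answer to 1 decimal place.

90.5

Market equilibrium (private): 10.0 + 1.7Q = 107.0 - 2.8Q → Q_m = 21.5556.
Total external benefit = MEB × Q_m = 4.2 × 21.5556 = 90.5335.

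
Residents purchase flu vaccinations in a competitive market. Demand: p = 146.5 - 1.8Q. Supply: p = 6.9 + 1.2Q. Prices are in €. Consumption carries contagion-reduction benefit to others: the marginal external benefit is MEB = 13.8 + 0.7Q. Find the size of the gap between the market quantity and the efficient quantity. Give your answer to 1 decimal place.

Market equilibrium (private): 6.9 + 1.2Q = 146.5 - 1.8Q → Q_m = 46.5333.
Social marginal benefit = demand + MEB = 160.3 - 1.1Q.
Set SMB = MC: 160.3 - 1.1Q = 6.9 + 1.2Q → Q* = 66.6957.
Gap = |46.5333 − 66.6957| = 20.1624.

20.2 units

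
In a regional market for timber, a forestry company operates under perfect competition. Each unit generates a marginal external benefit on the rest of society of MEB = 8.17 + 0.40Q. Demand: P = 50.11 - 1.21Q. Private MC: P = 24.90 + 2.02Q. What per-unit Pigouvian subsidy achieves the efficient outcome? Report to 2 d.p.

subsidy = 12.89 per unit

Social marginal cost = private MC − MEB = 16.73 + 1.62Q.
Set SMC = demand: 16.73 + 1.62Q = 50.11 - 1.21Q → Q* = 11.7951.
The Pigouvian subsidy equals MEB at Q*: 8.17 + 0.40×11.7951 = 12.8880.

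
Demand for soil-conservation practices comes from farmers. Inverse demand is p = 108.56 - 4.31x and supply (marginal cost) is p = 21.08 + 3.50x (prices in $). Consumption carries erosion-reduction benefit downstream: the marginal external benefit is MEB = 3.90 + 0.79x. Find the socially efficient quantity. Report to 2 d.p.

Social marginal benefit = demand + MEB = 112.46 - 3.52x.
Set SMB = MC: 112.46 - 3.52x = 21.08 + 3.50x → x* = 13.0171.

x* = 13.02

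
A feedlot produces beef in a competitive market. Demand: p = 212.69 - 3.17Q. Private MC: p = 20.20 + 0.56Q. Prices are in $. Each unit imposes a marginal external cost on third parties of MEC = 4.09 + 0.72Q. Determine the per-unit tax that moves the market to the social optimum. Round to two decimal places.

tax = $34.57 per unit

Social marginal cost = private MC + MEC = 24.29 + 1.28Q.
Set SMC = demand: 24.29 + 1.28Q = 212.69 - 3.17Q → Q* = 42.3371.
The Pigouvian tax equals MEC at Q*: 4.09 + 0.72×42.3371 = 34.5727.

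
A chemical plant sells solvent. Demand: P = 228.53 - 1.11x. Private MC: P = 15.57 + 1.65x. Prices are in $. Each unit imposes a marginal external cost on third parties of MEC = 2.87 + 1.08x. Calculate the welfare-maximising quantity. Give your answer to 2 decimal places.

x* = 54.71

Social marginal cost = private MC + MEC = 18.44 + 2.73x.
Set SMC = demand: 18.44 + 2.73x = 228.53 - 1.11x → x* = 54.7109.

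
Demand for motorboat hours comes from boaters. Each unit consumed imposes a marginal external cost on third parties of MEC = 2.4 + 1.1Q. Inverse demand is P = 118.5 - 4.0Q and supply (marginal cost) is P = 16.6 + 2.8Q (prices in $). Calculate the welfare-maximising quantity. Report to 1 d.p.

Social marginal benefit = demand − MEC = 116.1 - 5.1Q.
Set SMB = MC: 116.1 - 5.1Q = 16.6 + 2.8Q → Q* = 12.5949.

Q* = 12.6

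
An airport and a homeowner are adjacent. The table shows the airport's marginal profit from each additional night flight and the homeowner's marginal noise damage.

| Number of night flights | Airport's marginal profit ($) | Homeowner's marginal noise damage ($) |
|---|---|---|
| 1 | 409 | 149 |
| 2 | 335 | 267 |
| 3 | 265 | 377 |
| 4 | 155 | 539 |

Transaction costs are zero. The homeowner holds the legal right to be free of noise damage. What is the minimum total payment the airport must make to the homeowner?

Efficient level: marginal profit ≥ marginal noise damage through level 2, so k* = 2.
With the homeowner holding the right, the airport must at least compensate total damage at k*: 149 + 267 = 416.

$416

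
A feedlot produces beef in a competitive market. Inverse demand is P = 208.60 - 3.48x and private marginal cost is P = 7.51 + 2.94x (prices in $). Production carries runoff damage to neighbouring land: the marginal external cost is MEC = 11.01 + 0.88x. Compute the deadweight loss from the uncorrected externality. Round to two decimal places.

DWL = $101.91

Market equilibrium (private): 7.51 + 2.94x = 208.60 - 3.48x → x_m = 31.3224.
Social marginal cost = private MC + MEC = 18.52 + 3.82x.
Set SMC = demand: 18.52 + 3.82x = 208.60 - 3.48x → x* = 26.0384.
Between x* and x_m the wedge SMC − demand runs linearly from 0 to MEC(x_m), so the loss is a triangle.
DWL = ½ × 5.2840 × 38.5737 = 101.9117.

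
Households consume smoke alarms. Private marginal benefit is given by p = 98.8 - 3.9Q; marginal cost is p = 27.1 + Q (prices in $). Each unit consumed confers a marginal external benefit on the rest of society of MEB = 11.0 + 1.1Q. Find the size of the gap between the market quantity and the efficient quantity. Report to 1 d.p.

7.1 units

Market equilibrium (private): 27.1 + Q = 98.8 - 3.9Q → Q_m = 14.6327.
Social marginal benefit = demand + MEB = 109.8 - 2.8Q.
Set SMB = MC: 109.8 - 2.8Q = 27.1 + Q → Q* = 21.7632.
Gap = |14.6327 − 21.7632| = 7.1305.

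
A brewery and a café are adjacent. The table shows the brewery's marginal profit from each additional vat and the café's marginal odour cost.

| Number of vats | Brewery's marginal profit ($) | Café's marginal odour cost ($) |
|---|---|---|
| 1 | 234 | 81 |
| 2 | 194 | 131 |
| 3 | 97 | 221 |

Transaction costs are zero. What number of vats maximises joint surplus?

2

Bargaining reaches the level where marginal profit last exceeds marginal odour cost.
That holds through level 2 (194 ≥ 131) but not at 3 (97 < 221).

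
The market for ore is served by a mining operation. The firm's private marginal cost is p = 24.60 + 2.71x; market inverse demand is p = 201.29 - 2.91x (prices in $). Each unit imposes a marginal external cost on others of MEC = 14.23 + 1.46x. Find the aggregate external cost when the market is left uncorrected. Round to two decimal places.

$1168.95

Market equilibrium (private): 24.60 + 2.71x = 201.29 - 2.91x → x_m = 31.4395.
Total external cost = ∫₀^{x_m} (14.23 + 1.46x) dx = 14.23×31.4395 + ½×1.46×31.4395² = 1168.9469.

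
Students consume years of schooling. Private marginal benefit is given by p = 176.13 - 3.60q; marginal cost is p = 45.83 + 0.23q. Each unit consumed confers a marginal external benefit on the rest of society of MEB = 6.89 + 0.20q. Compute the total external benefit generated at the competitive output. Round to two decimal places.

Market equilibrium (private): 45.83 + 0.23q = 176.13 - 3.60q → q_m = 34.0209.
Total external benefit = ∫₀^{q_m} (6.89 + 0.20q) dq = 6.89×34.0209 + ½×0.20×34.0209² = 350.1462.

350.15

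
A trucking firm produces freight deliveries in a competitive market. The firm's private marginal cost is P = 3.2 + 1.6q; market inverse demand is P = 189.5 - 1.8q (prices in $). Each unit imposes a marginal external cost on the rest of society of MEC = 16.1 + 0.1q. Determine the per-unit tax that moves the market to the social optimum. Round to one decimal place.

Social marginal cost = private MC + MEC = 19.3 + 1.7q.
Set SMC = demand: 19.3 + 1.7q = 189.5 - 1.8q → q* = 48.6286.
The Pigouvian tax equals MEC at q*: 16.1 + 0.1×48.6286 = 20.9629.

tax = $21.0 per unit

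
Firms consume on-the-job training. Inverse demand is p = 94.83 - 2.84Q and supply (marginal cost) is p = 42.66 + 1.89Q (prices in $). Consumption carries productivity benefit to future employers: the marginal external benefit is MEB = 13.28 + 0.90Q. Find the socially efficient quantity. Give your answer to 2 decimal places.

Q* = 17.09

Social marginal benefit = demand + MEB = 108.11 - 1.94Q.
Set SMB = MC: 108.11 - 1.94Q = 42.66 + 1.89Q → Q* = 17.0888.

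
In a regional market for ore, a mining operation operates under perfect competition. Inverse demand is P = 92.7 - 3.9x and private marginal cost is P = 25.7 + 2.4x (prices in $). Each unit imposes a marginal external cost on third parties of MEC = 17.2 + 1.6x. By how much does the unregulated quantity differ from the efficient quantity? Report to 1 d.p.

4.3 units

Market equilibrium (private): 25.7 + 2.4x = 92.7 - 3.9x → x_m = 10.6349.
Social marginal cost = private MC + MEC = 42.9 + 4.0x.
Set SMC = demand: 42.9 + 4.0x = 92.7 - 3.9x → x* = 6.3038.
Gap = |10.6349 − 6.3038| = 4.3311.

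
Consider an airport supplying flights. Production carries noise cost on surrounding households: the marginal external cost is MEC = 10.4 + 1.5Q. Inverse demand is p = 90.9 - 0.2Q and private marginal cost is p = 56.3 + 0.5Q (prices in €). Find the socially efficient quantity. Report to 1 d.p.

Q* = 11.0

Social marginal cost = private MC + MEC = 66.7 + 2.0Q.
Set SMC = demand: 66.7 + 2.0Q = 90.9 - 0.2Q → Q* = 11.0000.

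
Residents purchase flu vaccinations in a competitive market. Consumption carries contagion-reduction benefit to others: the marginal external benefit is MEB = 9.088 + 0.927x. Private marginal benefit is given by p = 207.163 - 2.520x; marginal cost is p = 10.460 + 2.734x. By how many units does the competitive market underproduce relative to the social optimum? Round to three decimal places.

10.121 units

Market equilibrium (private): 10.460 + 2.734x = 207.163 - 2.520x → x_m = 37.4387.
Social marginal benefit = demand + MEB = 216.251 - 1.593x.
Set SMB = MC: 216.251 - 1.593x = 10.460 + 2.734x → x* = 47.5597.
Gap = |37.4387 − 47.5597| = 10.1210.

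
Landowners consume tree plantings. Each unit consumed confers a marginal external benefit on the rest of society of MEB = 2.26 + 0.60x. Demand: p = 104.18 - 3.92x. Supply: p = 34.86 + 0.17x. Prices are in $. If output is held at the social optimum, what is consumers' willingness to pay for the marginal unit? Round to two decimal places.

P = $23.78

Social marginal benefit = demand + MEB = 106.44 - 3.32x.
Set SMB = MC: 106.44 - 3.32x = 34.86 + 0.17x → x* = 20.5100.
Consumer price on the demand curve at x*: 104.18 − 3.92×20.5100 = 23.7808.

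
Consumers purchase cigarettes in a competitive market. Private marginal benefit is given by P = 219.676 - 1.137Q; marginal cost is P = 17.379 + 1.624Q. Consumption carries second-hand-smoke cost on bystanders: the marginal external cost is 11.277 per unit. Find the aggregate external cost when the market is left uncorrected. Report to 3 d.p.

Market equilibrium (private): 17.379 + 1.624Q = 219.676 - 1.137Q → Q_m = 73.2695.
Total external cost = MEC × Q_m = 11.277 × 73.2695 = 826.2602.

826.260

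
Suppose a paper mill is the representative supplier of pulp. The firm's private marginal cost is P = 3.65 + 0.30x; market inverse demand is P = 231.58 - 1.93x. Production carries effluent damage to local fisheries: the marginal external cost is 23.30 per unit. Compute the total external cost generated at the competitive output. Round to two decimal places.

2381.51

Market equilibrium (private): 3.65 + 0.30x = 231.58 - 1.93x → x_m = 102.2108.
Total external cost = MEC × x_m = 23.30 × 102.2108 = 2381.5116.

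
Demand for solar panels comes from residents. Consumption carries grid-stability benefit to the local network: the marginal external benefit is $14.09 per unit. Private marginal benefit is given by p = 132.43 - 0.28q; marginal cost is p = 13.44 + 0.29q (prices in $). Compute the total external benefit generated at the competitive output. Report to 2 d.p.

Market equilibrium (private): 13.44 + 0.29q = 132.43 - 0.28q → q_m = 208.7544.
Total external benefit = MEB × q_m = 14.09 × 208.7544 = 2941.3495.

$2941.35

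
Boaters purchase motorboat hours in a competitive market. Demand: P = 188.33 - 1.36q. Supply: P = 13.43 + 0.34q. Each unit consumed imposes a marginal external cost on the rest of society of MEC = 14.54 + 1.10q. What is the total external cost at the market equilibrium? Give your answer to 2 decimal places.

7317.54

Market equilibrium (private): 13.43 + 0.34q = 188.33 - 1.36q → q_m = 102.8824.
Total external cost = ∫₀^{q_m} (14.54 + 1.10q) dq = 14.54×102.8824 + ½×1.10×102.8824² = 7317.5436.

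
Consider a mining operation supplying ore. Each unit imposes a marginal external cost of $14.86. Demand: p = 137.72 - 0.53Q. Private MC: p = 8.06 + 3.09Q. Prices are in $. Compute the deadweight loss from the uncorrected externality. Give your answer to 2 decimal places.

Market equilibrium (private): 8.06 + 3.09Q = 137.72 - 0.53Q → Q_m = 35.8177.
Social marginal cost = private MC + MEC = 22.92 + 3.09Q.
Set SMC = demand: 22.92 + 3.09Q = 137.72 - 0.53Q → Q* = 31.7127.
Between Q* and Q_m the wedge SMC − demand runs linearly from 0 to MEC(Q_m), so the loss is a triangle.
DWL = ½ × 4.1050 × 14.8600 = 30.5002.

DWL = $30.50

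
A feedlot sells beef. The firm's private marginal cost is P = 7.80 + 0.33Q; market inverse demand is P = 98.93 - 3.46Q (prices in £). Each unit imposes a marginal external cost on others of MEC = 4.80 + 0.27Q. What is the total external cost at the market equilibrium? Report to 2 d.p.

Market equilibrium (private): 7.80 + 0.33Q = 98.93 - 3.46Q → Q_m = 24.0449.
Total external cost = ∫₀^{Q_m} (4.80 + 0.27Q) dQ = 4.80×24.0449 + ½×0.27×24.0449² = 193.4667.

£193.47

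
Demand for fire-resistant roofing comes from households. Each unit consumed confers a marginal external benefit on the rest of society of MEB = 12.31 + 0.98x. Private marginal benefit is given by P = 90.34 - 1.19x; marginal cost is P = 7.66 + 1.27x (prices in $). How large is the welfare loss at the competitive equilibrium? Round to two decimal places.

Market equilibrium (private): 7.66 + 1.27x = 90.34 - 1.19x → x_m = 33.6098.
Social marginal benefit = demand + MEB = 102.65 - 0.21x.
Set SMB = MC: 102.65 - 0.21x = 7.66 + 1.27x → x* = 64.1824.
Height of the DWL triangle at x_m is SMB(x_m) − MC(x_m) = MEB(x_m) = 45.2476.
DWL = ½ × 30.5726 × 45.2476 = 691.6684.

DWL = $691.67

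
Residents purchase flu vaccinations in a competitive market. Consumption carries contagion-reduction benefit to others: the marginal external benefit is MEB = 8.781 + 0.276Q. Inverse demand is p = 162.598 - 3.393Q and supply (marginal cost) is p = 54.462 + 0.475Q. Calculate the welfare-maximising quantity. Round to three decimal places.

Social marginal benefit = demand + MEB = 171.379 - 3.117Q.
Set SMB = MC: 171.379 - 3.117Q = 54.462 + 0.475Q → Q* = 32.5493.

Q* = 32.549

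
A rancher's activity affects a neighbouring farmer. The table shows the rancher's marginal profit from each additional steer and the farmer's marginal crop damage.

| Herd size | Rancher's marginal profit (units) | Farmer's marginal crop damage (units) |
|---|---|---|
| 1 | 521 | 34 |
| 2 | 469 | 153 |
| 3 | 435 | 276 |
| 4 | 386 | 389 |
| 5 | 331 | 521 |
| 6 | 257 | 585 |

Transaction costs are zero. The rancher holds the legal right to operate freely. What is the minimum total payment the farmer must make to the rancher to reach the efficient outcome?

974

Left alone the rancher would choose level 6 (marginal profit stays positive).
Efficient level: k* = 3 (marginal profit ≥ marginal crop damage through 3).
The farmer must at least cover the rancher's forgone profit from cutting 6→3: 386 + 331 + 257 = 974.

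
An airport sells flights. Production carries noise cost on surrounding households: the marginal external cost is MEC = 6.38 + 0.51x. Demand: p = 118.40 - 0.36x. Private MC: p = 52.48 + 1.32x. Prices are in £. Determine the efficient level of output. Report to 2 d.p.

x* = 27.19

Social marginal cost = private MC + MEC = 58.86 + 1.83x.
Set SMC = demand: 58.86 + 1.83x = 118.40 - 0.36x → x* = 27.1872.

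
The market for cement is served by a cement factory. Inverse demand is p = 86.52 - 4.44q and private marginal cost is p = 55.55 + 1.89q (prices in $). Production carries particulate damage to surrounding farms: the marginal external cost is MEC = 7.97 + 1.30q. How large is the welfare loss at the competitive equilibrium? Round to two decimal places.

DWL = $13.46

Market equilibrium (private): 55.55 + 1.89q = 86.52 - 4.44q → q_m = 4.8926.
Social marginal cost = private MC + MEC = 63.52 + 3.19q.
Set SMC = demand: 63.52 + 3.19q = 86.52 - 4.44q → q* = 3.0144.
Between q* and q_m the wedge SMC − demand runs linearly from 0 to MEC(q_m), so the loss is a triangle.
DWL = ½ × 1.8782 × 14.3303 = 13.4576.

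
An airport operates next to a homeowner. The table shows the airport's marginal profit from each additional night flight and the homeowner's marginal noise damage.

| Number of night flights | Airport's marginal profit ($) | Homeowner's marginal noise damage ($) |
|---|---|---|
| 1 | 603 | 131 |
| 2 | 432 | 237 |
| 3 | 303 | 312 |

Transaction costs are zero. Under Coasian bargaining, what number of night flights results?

2

Bargaining reaches the level where marginal profit last exceeds marginal noise damage.
That holds through level 2 (432 ≥ 237) but not at 3 (303 < 312).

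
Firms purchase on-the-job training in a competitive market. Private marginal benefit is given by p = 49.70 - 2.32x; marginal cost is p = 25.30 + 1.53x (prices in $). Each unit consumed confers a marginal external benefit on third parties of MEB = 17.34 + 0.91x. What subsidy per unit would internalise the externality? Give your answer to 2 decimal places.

Social marginal benefit = demand + MEB = 67.04 - 1.41x.
Set SMB = MC: 67.04 - 1.41x = 25.30 + 1.53x → x* = 14.1973.
The Pigouvian subsidy equals MEB at x*: 17.34 + 0.91×14.1973 = 30.2595.

subsidy = $30.26 per unit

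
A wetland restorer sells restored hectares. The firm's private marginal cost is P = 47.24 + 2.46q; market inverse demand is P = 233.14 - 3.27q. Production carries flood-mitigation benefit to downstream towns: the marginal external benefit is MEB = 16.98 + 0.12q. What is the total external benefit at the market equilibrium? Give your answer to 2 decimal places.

614.04

Market equilibrium (private): 47.24 + 2.46q = 233.14 - 3.27q → q_m = 32.4433.
Total external benefit = ∫₀^{q_m} (16.98 + 0.12q) dq = 16.98×32.4433 + ½×0.12×32.4433² = 614.0413.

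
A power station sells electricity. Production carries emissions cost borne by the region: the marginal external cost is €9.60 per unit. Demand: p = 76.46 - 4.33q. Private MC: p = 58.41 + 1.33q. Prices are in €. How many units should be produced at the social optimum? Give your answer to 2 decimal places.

Social marginal cost = private MC + MEC = 68.01 + 1.33q.
Set SMC = demand: 68.01 + 1.33q = 76.46 - 4.33q → q* = 1.4929.

q* = 1.49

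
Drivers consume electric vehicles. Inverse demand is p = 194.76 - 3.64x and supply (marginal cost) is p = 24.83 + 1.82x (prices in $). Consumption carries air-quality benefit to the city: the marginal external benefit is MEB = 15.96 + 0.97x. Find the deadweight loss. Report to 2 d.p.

DWL = $237.16

Market equilibrium (private): 24.83 + 1.82x = 194.76 - 3.64x → x_m = 31.1227.
Social marginal benefit = demand + MEB = 210.72 - 2.67x.
Set SMB = MC: 210.72 - 2.67x = 24.83 + 1.82x → x* = 41.4009.
Height of the DWL triangle at x_m is SMB(x_m) − MC(x_m) = MEB(x_m) = 46.1490.
DWL = ½ × 10.2782 × 46.1490 = 237.1643.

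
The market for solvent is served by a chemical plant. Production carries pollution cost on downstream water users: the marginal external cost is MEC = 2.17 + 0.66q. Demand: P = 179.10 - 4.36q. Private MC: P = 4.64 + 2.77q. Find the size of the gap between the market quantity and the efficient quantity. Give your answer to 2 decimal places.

Market equilibrium (private): 4.64 + 2.77q = 179.10 - 4.36q → q_m = 24.4684.
Social marginal cost = private MC + MEC = 6.81 + 3.43q.
Set SMC = demand: 6.81 + 3.43q = 179.10 - 4.36q → q* = 22.1168.
Gap = |24.4684 − 22.1168| = 2.3516.

2.35 units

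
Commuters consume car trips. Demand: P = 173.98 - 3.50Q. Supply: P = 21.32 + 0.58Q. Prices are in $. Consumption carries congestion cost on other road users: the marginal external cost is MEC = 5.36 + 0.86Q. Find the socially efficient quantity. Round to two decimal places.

Q* = 29.82

Social marginal benefit = demand − MEC = 168.62 - 4.36Q.
Set SMB = MC: 168.62 - 4.36Q = 21.32 + 0.58Q → Q* = 29.8178.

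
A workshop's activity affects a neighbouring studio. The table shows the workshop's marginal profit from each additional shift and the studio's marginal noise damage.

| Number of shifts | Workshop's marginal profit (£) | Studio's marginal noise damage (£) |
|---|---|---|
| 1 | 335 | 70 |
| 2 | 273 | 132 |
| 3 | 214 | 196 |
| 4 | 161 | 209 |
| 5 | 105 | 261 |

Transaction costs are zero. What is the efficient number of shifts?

Bargaining reaches the level where marginal profit last exceeds marginal noise damage.
That holds through level 3 (214 ≥ 196) but not at 4 (161 < 209).

3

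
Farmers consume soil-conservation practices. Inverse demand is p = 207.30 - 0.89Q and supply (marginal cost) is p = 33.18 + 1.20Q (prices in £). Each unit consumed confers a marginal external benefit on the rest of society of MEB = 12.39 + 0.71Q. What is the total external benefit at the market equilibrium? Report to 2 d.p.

£3496.18

Market equilibrium (private): 33.18 + 1.20Q = 207.30 - 0.89Q → Q_m = 83.3110.
Total external benefit = ∫₀^{Q_m} (12.39 + 0.71Q) dQ = 12.39×83.3110 + ½×0.71×83.3110² = 3496.1799.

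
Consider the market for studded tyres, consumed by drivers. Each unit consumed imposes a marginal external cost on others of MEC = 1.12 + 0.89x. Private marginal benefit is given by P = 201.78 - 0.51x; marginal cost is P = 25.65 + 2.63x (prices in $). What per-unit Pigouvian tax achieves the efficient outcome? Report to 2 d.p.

tax = $39.77 per unit

Social marginal benefit = demand − MEC = 200.66 - 1.40x.
Set SMB = MC: 200.66 - 1.40x = 25.65 + 2.63x → x* = 43.4268.
The Pigouvian tax equals MEC at x*: 1.12 + 0.89×43.4268 = 39.7699.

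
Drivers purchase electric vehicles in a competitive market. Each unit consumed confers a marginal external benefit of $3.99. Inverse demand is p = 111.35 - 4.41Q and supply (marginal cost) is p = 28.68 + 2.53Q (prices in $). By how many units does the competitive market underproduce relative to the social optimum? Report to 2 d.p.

0.57 units

Market equilibrium (private): 28.68 + 2.53Q = 111.35 - 4.41Q → Q_m = 11.9121.
Social marginal benefit = demand + MEB = 115.34 - 4.41Q.
Set SMB = MC: 115.34 - 4.41Q = 28.68 + 2.53Q → Q* = 12.4870.
Gap = |11.9121 − 12.4870| = 0.5749.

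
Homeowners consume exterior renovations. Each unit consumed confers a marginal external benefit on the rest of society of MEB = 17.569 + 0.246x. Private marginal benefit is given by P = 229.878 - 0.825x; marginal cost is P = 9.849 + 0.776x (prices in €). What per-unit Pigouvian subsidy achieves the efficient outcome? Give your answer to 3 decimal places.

subsidy = €60.705 per unit

Social marginal benefit = demand + MEB = 247.447 - 0.579x.
Set SMB = MC: 247.447 - 0.579x = 9.849 + 0.776x → x* = 175.3491.
The Pigouvian subsidy equals MEB at x*: 17.569 + 0.246×175.3491 = 60.7049.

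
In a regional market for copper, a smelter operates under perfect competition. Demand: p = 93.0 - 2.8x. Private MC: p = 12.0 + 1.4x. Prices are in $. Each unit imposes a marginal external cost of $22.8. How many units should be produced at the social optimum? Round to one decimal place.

Social marginal cost = private MC + MEC = 34.8 + 1.4x.
Set SMC = demand: 34.8 + 1.4x = 93.0 - 2.8x → x* = 13.8571.

x* = 13.9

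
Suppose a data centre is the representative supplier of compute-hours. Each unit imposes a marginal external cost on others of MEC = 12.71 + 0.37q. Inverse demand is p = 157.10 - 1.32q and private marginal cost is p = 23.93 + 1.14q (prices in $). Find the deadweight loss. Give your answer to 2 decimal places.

Market equilibrium (private): 23.93 + 1.14q = 157.10 - 1.32q → q_m = 54.1341.
Social marginal cost = private MC + MEC = 36.64 + 1.51q.
Set SMC = demand: 36.64 + 1.51q = 157.10 - 1.32q → q* = 42.5654.
Between q* and q_m the wedge SMC − demand runs linearly from 0 to MEC(q_m), so the loss is a triangle.
DWL = ½ × 11.5687 × 32.7396 = 189.3773.

DWL = $189.38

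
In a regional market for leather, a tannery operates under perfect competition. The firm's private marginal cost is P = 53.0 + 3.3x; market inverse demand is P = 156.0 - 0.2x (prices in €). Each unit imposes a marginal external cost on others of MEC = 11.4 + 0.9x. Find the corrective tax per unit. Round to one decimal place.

Social marginal cost = private MC + MEC = 64.4 + 4.2x.
Set SMC = demand: 64.4 + 4.2x = 156.0 - 0.2x → x* = 20.8182.
The Pigouvian tax equals MEC at x*: 11.4 + 0.9×20.8182 = 30.1364.

tax = €30.1 per unit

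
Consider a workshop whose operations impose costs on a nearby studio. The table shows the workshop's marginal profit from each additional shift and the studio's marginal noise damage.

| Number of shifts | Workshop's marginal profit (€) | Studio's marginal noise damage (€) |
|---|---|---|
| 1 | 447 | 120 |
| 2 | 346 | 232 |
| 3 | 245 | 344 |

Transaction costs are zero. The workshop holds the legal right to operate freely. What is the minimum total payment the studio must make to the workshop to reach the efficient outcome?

€245

Left alone the workshop would choose level 3 (marginal profit stays positive).
Efficient level: k* = 2 (marginal profit ≥ marginal noise damage through 2).
The studio must at least cover the workshop's forgone profit from cutting 3→2: 245 = 245.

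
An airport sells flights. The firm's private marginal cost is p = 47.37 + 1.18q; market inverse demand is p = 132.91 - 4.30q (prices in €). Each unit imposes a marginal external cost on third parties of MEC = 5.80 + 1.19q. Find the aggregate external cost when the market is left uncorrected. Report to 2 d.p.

€235.51

Market equilibrium (private): 47.37 + 1.18q = 132.91 - 4.30q → q_m = 15.6095.
Total external cost = ∫₀^{q_m} (5.80 + 1.19q) dq = 5.80×15.6095 + ½×1.19×15.6095² = 235.5107.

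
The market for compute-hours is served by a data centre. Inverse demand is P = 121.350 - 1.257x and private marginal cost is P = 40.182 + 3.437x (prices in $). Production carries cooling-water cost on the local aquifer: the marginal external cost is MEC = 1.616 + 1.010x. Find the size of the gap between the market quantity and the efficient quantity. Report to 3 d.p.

Market equilibrium (private): 40.182 + 3.437x = 121.350 - 1.257x → x_m = 17.2919.
Social marginal cost = private MC + MEC = 41.798 + 4.447x.
Set SMC = demand: 41.798 + 4.447x = 121.350 - 1.257x → x* = 13.9467.
Gap = |17.2919 − 13.9467| = 3.3452.

3.345 units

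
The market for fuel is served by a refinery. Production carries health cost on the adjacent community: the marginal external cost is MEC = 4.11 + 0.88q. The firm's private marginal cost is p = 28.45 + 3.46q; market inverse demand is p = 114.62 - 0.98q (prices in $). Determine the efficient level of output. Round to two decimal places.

Social marginal cost = private MC + MEC = 32.56 + 4.34q.
Set SMC = demand: 32.56 + 4.34q = 114.62 - 0.98q → q* = 15.4248.

q* = 15.42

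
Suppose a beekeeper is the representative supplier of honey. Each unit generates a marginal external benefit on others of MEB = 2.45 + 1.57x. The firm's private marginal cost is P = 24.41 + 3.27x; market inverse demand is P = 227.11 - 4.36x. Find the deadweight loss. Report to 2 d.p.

Market equilibrium (private): 24.41 + 3.27x = 227.11 - 4.36x → x_m = 26.5662.
Social marginal cost = private MC − MEB = 21.96 + 1.70x.
Set SMC = demand: 21.96 + 1.70x = 227.11 - 4.36x → x* = 33.8531.
Between x* and x_m the wedge demand − SMC runs linearly from 0 to MEB(x_m), so the loss is a triangle.
DWL = ½ × 7.2869 × 44.1589 = 160.8907.

DWL = 160.89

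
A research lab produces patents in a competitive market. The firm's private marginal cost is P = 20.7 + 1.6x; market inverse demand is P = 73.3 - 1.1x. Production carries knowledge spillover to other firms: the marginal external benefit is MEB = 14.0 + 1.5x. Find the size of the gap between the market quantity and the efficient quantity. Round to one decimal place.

36.0 units

Market equilibrium (private): 20.7 + 1.6x = 73.3 - 1.1x → x_m = 19.4815.
Social marginal cost = private MC − MEB = 6.7 + 0.1x.
Set SMC = demand: 6.7 + 0.1x = 73.3 - 1.1x → x* = 55.5000.
Gap = |19.4815 − 55.5000| = 36.0185.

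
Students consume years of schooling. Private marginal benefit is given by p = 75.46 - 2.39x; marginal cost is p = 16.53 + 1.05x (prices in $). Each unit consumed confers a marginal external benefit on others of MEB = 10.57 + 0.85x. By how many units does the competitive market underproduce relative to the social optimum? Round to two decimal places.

9.70 units

Market equilibrium (private): 16.53 + 1.05x = 75.46 - 2.39x → x_m = 17.1308.
Social marginal benefit = demand + MEB = 86.03 - 1.54x.
Set SMB = MC: 86.03 - 1.54x = 16.53 + 1.05x → x* = 26.8340.
Gap = |17.1308 − 26.8340| = 9.7032.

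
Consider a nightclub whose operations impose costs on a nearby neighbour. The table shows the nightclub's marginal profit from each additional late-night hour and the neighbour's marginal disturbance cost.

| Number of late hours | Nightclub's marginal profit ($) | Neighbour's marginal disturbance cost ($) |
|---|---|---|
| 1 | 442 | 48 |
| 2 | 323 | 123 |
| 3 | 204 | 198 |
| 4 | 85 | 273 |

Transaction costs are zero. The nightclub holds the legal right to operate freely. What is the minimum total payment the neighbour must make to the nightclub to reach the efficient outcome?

$85

Left alone the nightclub would choose level 4 (marginal profit stays positive).
Efficient level: k* = 3 (marginal profit ≥ marginal disturbance cost through 3).
The neighbour must at least cover the nightclub's forgone profit from cutting 4→3: 85 = 85.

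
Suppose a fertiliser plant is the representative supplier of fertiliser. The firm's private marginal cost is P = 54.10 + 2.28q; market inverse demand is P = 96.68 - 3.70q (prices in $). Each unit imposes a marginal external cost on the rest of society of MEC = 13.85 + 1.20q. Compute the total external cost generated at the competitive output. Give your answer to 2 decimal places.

Market equilibrium (private): 54.10 + 2.28q = 96.68 - 3.70q → q_m = 7.1204.
Total external cost = ∫₀^{q_m} (13.85 + 1.20q) dq = 13.85×7.1204 + ½×1.20×7.1204² = 129.0376.

$129.04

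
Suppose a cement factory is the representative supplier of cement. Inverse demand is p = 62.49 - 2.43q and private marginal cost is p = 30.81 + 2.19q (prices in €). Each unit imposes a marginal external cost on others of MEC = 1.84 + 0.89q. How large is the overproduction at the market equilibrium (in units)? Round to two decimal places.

Market equilibrium (private): 30.81 + 2.19q = 62.49 - 2.43q → q_m = 6.8571.
Social marginal cost = private MC + MEC = 32.65 + 3.08q.
Set SMC = demand: 32.65 + 3.08q = 62.49 - 2.43q → q* = 5.4156.
Gap = |6.8571 − 5.4156| = 1.4415.

1.44 units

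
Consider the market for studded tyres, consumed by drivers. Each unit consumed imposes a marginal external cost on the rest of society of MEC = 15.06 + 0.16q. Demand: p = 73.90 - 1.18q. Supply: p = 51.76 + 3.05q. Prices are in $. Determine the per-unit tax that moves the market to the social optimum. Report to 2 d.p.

Social marginal benefit = demand − MEC = 58.84 - 1.34q.
Set SMB = MC: 58.84 - 1.34q = 51.76 + 3.05q → q* = 1.6128.
The Pigouvian tax equals MEC at q*: 15.06 + 0.16×1.6128 = 15.3180.

tax = $15.32 per unit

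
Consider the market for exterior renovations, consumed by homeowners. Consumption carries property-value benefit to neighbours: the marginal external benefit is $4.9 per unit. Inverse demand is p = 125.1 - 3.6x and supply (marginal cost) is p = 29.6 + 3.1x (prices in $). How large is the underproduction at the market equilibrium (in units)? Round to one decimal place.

0.7 units

Market equilibrium (private): 29.6 + 3.1x = 125.1 - 3.6x → x_m = 14.2537.
Social marginal benefit = demand + MEB = 130.0 - 3.6x.
Set SMB = MC: 130.0 - 3.6x = 29.6 + 3.1x → x* = 14.9851.
Gap = |14.2537 − 14.9851| = 0.7314.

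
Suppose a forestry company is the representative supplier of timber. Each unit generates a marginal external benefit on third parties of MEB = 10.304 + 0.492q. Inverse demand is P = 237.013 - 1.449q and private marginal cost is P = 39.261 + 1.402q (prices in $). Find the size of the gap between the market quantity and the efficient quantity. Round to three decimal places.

18.834 units

Market equilibrium (private): 39.261 + 1.402q = 237.013 - 1.449q → q_m = 69.3623.
Social marginal cost = private MC − MEB = 28.957 + 0.910q.
Set SMC = demand: 28.957 + 0.910q = 237.013 - 1.449q → q* = 88.1967.
Gap = |69.3623 − 88.1967| = 18.8344.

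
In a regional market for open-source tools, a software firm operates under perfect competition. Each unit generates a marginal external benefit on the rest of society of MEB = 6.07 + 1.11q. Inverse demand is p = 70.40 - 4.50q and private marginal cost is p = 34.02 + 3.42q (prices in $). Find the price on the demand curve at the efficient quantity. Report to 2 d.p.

Social marginal cost = private MC − MEB = 27.95 + 2.31q.
Set SMC = demand: 27.95 + 2.31q = 70.40 - 4.50q → q* = 6.2335.
Consumer price on the demand curve at q*: 70.40 − 4.50×6.2335 = 42.3493.

P = $42.35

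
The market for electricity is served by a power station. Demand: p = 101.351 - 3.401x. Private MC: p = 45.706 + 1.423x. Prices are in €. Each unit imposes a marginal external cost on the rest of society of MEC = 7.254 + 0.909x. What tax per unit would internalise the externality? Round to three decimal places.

Social marginal cost = private MC + MEC = 52.960 + 2.332x.
Set SMC = demand: 52.960 + 2.332x = 101.351 - 3.401x → x* = 8.4408.
The Pigouvian tax equals MEC at x*: 7.254 + 0.909×8.4408 = 14.9267.

tax = €14.927 per unit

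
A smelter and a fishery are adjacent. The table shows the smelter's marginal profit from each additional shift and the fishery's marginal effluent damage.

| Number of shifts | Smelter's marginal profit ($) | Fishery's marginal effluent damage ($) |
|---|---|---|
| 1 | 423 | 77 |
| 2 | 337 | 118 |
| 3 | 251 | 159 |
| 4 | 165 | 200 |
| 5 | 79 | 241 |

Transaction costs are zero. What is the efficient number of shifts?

3

Bargaining reaches the level where marginal profit last exceeds marginal effluent damage.
That holds through level 3 (251 ≥ 159) but not at 4 (165 < 200).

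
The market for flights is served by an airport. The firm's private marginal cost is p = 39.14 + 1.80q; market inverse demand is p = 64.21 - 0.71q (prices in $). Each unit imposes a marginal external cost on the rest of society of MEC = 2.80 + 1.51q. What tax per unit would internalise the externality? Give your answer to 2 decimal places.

Social marginal cost = private MC + MEC = 41.94 + 3.31q.
Set SMC = demand: 41.94 + 3.31q = 64.21 - 0.71q → q* = 5.5398.
The Pigouvian tax equals MEC at q*: 2.80 + 1.51×5.5398 = 11.1651.

tax = $11.17 per unit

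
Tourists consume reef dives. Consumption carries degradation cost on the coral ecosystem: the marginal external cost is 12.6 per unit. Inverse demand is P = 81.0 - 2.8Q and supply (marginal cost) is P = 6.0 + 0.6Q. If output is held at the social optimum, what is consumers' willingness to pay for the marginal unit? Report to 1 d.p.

P = 29.6

Social marginal benefit = demand − MEC = 68.4 - 2.8Q.
Set SMB = MC: 68.4 - 2.8Q = 6.0 + 0.6Q → Q* = 18.3529.
Consumer price on the demand curve at Q*: 81.0 − 2.8×18.3529 = 29.6119.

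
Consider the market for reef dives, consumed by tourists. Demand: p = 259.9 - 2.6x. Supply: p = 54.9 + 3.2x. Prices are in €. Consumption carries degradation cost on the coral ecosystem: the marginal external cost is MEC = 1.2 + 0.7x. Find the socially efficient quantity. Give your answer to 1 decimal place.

Social marginal benefit = demand − MEC = 258.7 - 3.3x.
Set SMB = MC: 258.7 - 3.3x = 54.9 + 3.2x → x* = 31.3538.

x* = 31.4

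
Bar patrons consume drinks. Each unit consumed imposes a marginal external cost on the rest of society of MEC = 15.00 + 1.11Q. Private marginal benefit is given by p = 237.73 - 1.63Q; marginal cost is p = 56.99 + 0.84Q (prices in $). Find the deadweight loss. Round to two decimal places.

DWL = $1293.14

Market equilibrium (private): 56.99 + 0.84Q = 237.73 - 1.63Q → Q_m = 73.1741.
Social marginal benefit = demand − MEC = 222.73 - 2.74Q.
Set SMB = MC: 222.73 - 2.74Q = 56.99 + 0.84Q → Q* = 46.2961.
Height of the DWL triangle at Q_m is MC(Q_m) − SMB(Q_m) = MEC(Q_m) = 96.2232.
DWL = ½ × 26.8780 × 96.2232 = 1293.1436.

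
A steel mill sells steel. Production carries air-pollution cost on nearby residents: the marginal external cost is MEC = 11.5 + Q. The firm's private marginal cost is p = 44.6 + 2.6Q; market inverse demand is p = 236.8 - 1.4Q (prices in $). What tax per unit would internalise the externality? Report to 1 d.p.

tax = $47.6 per unit

Social marginal cost = private MC + MEC = 56.1 + 3.6Q.
Set SMC = demand: 56.1 + 3.6Q = 236.8 - 1.4Q → Q* = 36.1400.
The Pigouvian tax equals MEC at Q*: 11.5 + 1.0×36.1400 = 47.6400.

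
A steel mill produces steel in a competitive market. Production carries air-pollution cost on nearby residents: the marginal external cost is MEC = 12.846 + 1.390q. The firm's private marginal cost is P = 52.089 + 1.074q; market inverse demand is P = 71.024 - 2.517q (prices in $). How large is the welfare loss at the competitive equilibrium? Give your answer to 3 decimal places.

Market equilibrium (private): 52.089 + 1.074q = 71.024 - 2.517q → q_m = 5.2729.
Social marginal cost = private MC + MEC = 64.935 + 2.464q.
Set SMC = demand: 64.935 + 2.464q = 71.024 - 2.517q → q* = 1.2224.
The loss is the area between SMC and demand from q* to q_m; with linear curves that's a triangle of height MEC(q_m).
DWL = ½ × 4.0505 × 20.1753 = 40.8600.

DWL = $40.860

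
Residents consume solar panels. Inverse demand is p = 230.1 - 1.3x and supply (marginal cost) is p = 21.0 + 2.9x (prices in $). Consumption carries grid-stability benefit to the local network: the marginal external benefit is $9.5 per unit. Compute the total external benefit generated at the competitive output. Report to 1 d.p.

$473.0

Market equilibrium (private): 21.0 + 2.9x = 230.1 - 1.3x → x_m = 49.7857.
Total external benefit = MEB × x_m = 9.5 × 49.7857 = 472.9642.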